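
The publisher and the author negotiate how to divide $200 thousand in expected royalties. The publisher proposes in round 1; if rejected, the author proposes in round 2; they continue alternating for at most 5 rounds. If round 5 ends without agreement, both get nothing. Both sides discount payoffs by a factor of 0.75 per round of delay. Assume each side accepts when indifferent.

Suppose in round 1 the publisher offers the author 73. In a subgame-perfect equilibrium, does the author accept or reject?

Accept

Work out the author's continuation value if the offer is rejected.
Round 5 (the publisher proposes): rejection yields 0 for the author; the publisher offers 0 and keeps 200.
Round 4 (the author proposes): the publisher can get 200 next round, worth 0.75 × 200 = 150 now, so the author offers 150, keeping 50.
Round 3 (the publisher proposes): the author can get 50 next round, worth 0.75 × 50 = 37.5 now, so the publisher offers 37.5, keeping 162.5.
Round 2 (the author proposes): the publisher can get 162.5 next round, worth 0.75 × 162.5 = 121.875 now. The author offers 121.875 and keeps 200 − 121.875 = 78.125.
So by rejecting in round 1, the author gets 78.125 next round, worth 0.75 × 78.125 = 58.59375 now.
Offer 73 ≥ 58.59375, so the author accepts.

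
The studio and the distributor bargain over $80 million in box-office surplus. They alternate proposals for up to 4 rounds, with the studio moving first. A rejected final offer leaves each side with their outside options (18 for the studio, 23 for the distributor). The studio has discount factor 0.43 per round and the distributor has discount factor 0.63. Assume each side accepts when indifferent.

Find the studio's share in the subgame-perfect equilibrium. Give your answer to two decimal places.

40.69

Round 4 (the distributor proposes): the studio gets 18 if talks fail, so the distributor offers 18 and keeps 62.
Round 3 (the studio proposes): the distributor can get 62 next round, worth 0.63 × 62 = 39.06 now. The studio offers 39.06 and keeps 80 − 39.06 = 40.94.
Round 2 (the distributor proposes): the studio can get 40.94 next round, worth 0.43 × 40.94 = 17.6042 now. The distributor offers 17.6042 and keeps 80 − 17.6042 = 62.3958.
Round 1 (the studio proposes): the distributor can get 62.3958 next round, worth 0.63 × 62.3958 = 39.309354 now. The studio offers 39.309354 and keeps 80 − 39.309354 = 40.690646.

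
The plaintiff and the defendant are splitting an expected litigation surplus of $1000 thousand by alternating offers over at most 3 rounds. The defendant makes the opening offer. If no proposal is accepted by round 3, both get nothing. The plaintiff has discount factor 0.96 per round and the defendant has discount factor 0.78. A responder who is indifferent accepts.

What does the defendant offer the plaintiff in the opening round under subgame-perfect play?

211.2

Round 3 (the defendant proposes): rejection yields 0 for the plaintiff; the defendant offers 0 and keeps 1000.
Round 2 (the plaintiff proposes): the defendant can get 1000 next round, worth 0.78 × 1000 = 780 now, so the plaintiff offers 780, keeping 220.
Round 1 (the defendant proposes): the plaintiff can get 220 next round, worth 0.96 × 220 = 211.2 now, so the defendant offers 211.2, keeping 788.8.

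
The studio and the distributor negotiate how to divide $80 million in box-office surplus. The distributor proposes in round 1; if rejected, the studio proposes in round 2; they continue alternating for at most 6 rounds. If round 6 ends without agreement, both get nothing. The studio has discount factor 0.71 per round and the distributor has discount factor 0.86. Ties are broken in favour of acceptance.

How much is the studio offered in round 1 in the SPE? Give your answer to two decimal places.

Round 6 (the studio proposes): rejection yields 0 for the distributor; the studio offers 0 and keeps 80.
Round 5 (the distributor proposes): the studio can get 80 next round, worth 0.71 × 80 = 56.8 now. The distributor offers 56.8 and keeps 80 − 56.8 = 23.2.
Round 4 (the studio proposes): the distributor can get 23.2 next round, worth 0.86 × 23.2 = 19.952 now. The studio offers 19.952 and keeps 80 − 19.952 = 60.048.
Round 3 (the distributor proposes): the studio can get 60.048 next round, worth 0.71 × 60.048 = 42.63408 now. The distributor offers 42.63408 and keeps 80 − 42.63408 = 37.36592.
Round 2 (the studio proposes): the distributor can get 37.36592 next round, worth 0.86 × 37.36592 = 32.1346912 now. The studio offers 32.1346912 and keeps 80 − 32.1346912 = 47.8653088.
Round 1 (the distributor proposes): the studio can get 47.8653088 next round, worth 0.71 × 47.8653088 = 33.984369248 now, so the distributor offers 33.984369248, keeping 46.015630752.

33.98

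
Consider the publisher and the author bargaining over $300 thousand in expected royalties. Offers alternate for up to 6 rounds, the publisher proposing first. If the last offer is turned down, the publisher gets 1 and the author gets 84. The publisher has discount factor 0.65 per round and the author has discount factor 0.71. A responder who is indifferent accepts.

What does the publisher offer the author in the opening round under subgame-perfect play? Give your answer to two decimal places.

Round 6 (the author proposes): the publisher gets 1 if talks fail, so the author offers 1 and keeps 299.
Round 5 (the publisher proposes): the author can get 299 next round, worth 0.71 × 299 = 212.29 now. The publisher offers 212.29 and keeps 300 − 212.29 = 87.71.
Round 4 (the author proposes): the publisher can get 87.71 next round, worth 0.65 × 87.71 = 57.0115 now. The author offers 57.0115 and keeps 300 − 57.0115 = 242.9885.
Round 3 (the publisher proposes): the author can get 242.9885 next round, worth 0.71 × 242.9885 = 172.521835 now. The publisher offers 172.521835 and keeps 300 − 172.521835 = 127.478165.
Round 2 (the author proposes): the publisher can get 127.478165 next round, worth 0.65 × 127.478165 = 82.86080725 now. The author offers 82.86080725 and keeps 300 − 82.86080725 = 217.13919275.
Round 1 (the publisher proposes): the author can get 217.13919275 next round, worth 0.71 × 217.13919275 = 154.1688268525 now, so the publisher offers 154.1688268525, keeping 145.8311731475.

154.17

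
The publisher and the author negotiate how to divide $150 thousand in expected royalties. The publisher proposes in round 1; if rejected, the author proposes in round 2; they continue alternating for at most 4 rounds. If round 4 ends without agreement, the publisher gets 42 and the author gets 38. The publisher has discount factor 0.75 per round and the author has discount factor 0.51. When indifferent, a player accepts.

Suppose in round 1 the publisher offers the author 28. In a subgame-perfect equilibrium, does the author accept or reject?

Reject

Round 4 (the author proposes): the publisher gets 42 if talks fail, so the author offers 42 and keeps 108.
Round 3 (the publisher proposes): the author can get 108 next round, worth 0.51 × 108 = 55.08 now, so the publisher offers 55.08, keeping 94.92.
Round 2 (the author proposes): the publisher can get 94.92 next round, worth 0.75 × 94.92 = 71.19 now. The author offers 71.19 and keeps 150 − 71.19 = 78.81.
So by rejecting in round 1, the author gets 78.81 next round, worth 0.51 × 78.81 = 40.1931 now.
Offer 28 < 40.1931, so the author rejects.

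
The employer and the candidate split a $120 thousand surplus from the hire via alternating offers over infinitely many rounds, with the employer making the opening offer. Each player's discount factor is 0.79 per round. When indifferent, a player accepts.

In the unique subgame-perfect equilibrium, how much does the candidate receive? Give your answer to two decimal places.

Let x be the employer's share when the employer proposes and y be the candidate's share when the candidate proposes.
The candidate accepts iff offered ≥ 0.79·y, so x = 120 − 0.79y. Symmetrically y = 120 − 0.79x.
Substituting: x = 120 − 0.79(120 − 0.79x), giving x(1 − 0.79·0.79) = 120(1 − 0.79).
So x = 120 × 0.21 / 0.3759 ≈ 67.0391, and the candidate receives 120 − x ≈ 52.9609.

52.96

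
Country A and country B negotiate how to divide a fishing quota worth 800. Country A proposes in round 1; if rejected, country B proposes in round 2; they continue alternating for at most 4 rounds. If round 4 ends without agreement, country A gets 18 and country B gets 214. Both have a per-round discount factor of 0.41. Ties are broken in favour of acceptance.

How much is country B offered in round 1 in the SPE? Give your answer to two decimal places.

Round 4 (country B proposes): country A gets 18 if talks fail, so country B offers 18 and keeps 782.
Round 3 (country A proposes): country B can get 782 next round, worth 0.41 × 782 = 320.62 now. Country A offers 320.62 and keeps 800 − 320.62 = 479.38.
Round 2 (country B proposes): country A can get 479.38 next round, worth 0.41 × 479.38 = 196.5458 now. Country B offers 196.5458 and keeps 800 − 196.5458 = 603.4542.
Round 1 (country A proposes): country B can get 603.4542 next round, worth 0.41 × 603.4542 = 247.416222 now; country A offers that and keeps 552.583778.

247.42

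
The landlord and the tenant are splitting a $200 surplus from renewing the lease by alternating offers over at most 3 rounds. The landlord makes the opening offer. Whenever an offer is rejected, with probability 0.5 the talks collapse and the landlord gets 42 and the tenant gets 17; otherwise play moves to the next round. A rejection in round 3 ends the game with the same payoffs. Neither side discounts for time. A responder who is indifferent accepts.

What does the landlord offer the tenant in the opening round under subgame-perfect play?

Round 3 (the landlord proposes): the tenant gets 17 if talks fail, so the landlord offers 17 and keeps 183.
Round 2 (the tenant proposes): rejecting gives the landlord an expected 0.5 × 183 + 0.5 × 42 = 112.5, so the tenant offers 112.5, keeping 87.5.
Round 1 (the landlord proposes): rejecting gives the tenant an expected 0.5 × 87.5 + 0.5 × 17 = 52.25. The landlord offers 52.25 and keeps 200 − 52.25 = 147.75.

52.25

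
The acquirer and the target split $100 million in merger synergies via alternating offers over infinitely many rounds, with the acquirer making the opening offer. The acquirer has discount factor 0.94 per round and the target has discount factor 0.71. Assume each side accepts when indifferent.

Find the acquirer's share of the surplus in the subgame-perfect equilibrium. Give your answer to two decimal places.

When the acquirer proposes, the target accepts any offer worth at least 0.71 times what the target would get by proposing next round; and vice versa.
This gives x = 100 − 0.71y and y = 100 − 0.94x, where x and y are each side's share when it proposes.
Hence (1 − 0.71·0.94)x = 100(1 − 0.71), i.e. 0.3326·x = 29.
x ≈ 87.1918; the target's share is 100 − x ≈ 12.8082.

87.19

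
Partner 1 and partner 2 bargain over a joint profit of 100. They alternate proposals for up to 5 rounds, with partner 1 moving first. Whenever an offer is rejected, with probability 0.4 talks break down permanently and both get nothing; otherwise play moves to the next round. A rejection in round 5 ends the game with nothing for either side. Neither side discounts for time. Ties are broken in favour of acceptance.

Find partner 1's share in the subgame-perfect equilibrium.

By backward induction:
Round 5 (partner 1 proposes): rejection yields 0 for partner 2; partner 1 offers 0 and keeps 100.
Round 4 (partner 2 proposes): rejecting gives partner 1 an expected 0.6 × 100 = 60. Partner 2 offers 60 and keeps 100 − 60 = 40.
Round 3 (partner 1 proposes): rejecting gives partner 2 an expected 0.6 × 40 = 24. Partner 1 offers 24 and keeps 100 − 24 = 76.
Round 2 (partner 2 proposes): rejecting gives partner 1 an expected 0.6 × 76 = 45.6; partner 2 offers that and keeps 54.4.
Round 1 (partner 1 proposes): rejecting gives partner 2 an expected 0.6 × 54.4 = 32.64, so partner 1 offers 32.64, keeping 67.36.

67.36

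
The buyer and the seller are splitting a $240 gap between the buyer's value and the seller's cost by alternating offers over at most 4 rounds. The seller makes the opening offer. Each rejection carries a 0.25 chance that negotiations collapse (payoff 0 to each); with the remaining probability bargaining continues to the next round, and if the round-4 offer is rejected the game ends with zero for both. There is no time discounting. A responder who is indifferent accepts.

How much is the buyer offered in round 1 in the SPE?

146.25

By backward induction:
Round 4 (the buyer proposes): the seller will accept anything ≥ 0, so the buyer offers 0 and keeps 240.
Round 3 (the seller proposes): rejecting gives the buyer an expected 0.75 × 240 = 180; the seller offers that and keeps 60.
Round 2 (the buyer proposes): rejecting gives the seller an expected 0.75 × 60 = 45. The buyer offers 45 and keeps 240 − 45 = 195.
Round 1 (the seller proposes): rejecting gives the buyer an expected 0.75 × 195 = 146.25. The seller offers 146.25 and keeps 240 − 146.25 = 93.75.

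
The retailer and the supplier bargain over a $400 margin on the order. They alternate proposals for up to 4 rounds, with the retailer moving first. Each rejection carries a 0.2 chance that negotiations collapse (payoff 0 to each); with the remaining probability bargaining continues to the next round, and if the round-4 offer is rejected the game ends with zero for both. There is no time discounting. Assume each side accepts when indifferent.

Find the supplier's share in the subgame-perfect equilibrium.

268.8

Round 4 (the supplier proposes): rejection yields 0 for the retailer; the supplier offers 0 and keeps 400.
Round 3 (the retailer proposes): rejecting gives the supplier an expected 0.8 × 400 = 320, so the retailer offers 320, keeping 80.
Round 2 (the supplier proposes): rejecting gives the retailer an expected 0.8 × 80 = 64, so the supplier offers 64, keeping 336.
Round 1 (the retailer proposes): rejecting gives the supplier an expected 0.8 × 336 = 268.8; the retailer offers that and keeps 131.2.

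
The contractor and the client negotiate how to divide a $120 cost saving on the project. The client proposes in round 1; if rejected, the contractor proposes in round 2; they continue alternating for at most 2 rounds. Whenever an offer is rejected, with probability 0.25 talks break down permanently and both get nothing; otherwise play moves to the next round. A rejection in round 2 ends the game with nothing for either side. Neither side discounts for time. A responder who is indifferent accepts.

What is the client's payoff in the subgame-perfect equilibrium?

Round 2 (the contractor proposes): the client will accept anything ≥ 0, so the contractor offers 0 and keeps 120.
Round 1 (the client proposes): rejecting gives the contractor an expected 0.75 × 120 = 90; the client offers that and keeps 30.

30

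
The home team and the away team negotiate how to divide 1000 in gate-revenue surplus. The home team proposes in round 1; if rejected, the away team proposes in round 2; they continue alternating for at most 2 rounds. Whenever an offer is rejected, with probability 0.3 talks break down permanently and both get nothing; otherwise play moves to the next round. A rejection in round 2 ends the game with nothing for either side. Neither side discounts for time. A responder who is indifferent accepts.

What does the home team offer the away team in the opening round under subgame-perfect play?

Round 2 (the away team proposes): rejection yields 0 for the home team; the away team offers 0 and keeps 1000.
Round 1 (the home team proposes): rejecting gives the away team an expected 0.7 × 1000 = 700. The home team offers 700 and keeps 1000 − 700 = 300.

700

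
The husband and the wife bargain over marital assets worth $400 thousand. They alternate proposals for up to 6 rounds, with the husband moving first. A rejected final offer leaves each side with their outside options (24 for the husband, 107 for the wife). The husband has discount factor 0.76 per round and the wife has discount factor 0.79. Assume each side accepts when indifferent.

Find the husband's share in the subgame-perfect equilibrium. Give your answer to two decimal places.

171.55

Round 6 (the wife proposes): the husband gets 24 if talks fail, so the wife offers 24 and keeps 376.
Round 5 (the husband proposes): the wife can get 376 next round, worth 0.79 × 376 = 297.04 now, so the husband offers 297.04, keeping 102.96.
Round 4 (the wife proposes): the husband can get 102.96 next round, worth 0.76 × 102.96 = 78.2496 now; the wife offers that and keeps 321.7504.
Round 3 (the husband proposes): the wife can get 321.7504 next round, worth 0.79 × 321.7504 = 254.182816 now, so the husband offers 254.182816, keeping 145.817184.
Round 2 (the wife proposes): the husband can get 145.817184 next round, worth 0.76 × 145.817184 = 110.82105984 now; the wife offers that and keeps 289.17894016.
Round 1 (the husband proposes): the wife can get 289.17894016 next round, worth 0.79 × 289.17894016 = 228.4513627264 now, so the husband offers 228.4513627264, keeping 171.5486372736.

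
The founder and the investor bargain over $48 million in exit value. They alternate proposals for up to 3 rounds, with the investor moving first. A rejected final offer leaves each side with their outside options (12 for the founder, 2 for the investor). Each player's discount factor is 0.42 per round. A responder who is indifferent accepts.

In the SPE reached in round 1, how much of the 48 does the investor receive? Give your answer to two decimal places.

Round 3 (the investor proposes): the founder gets 12 if talks fail, so the investor offers 12 and keeps 36.
Round 2 (the founder proposes): the investor can get 36 next round, worth 0.42 × 36 = 15.12 now, so the founder offers 15.12, keeping 32.88.
Round 1 (the investor proposes): the founder can get 32.88 next round, worth 0.42 × 32.88 = 13.8096 now, so the investor offers 13.8096, keeping 34.1904.

34.19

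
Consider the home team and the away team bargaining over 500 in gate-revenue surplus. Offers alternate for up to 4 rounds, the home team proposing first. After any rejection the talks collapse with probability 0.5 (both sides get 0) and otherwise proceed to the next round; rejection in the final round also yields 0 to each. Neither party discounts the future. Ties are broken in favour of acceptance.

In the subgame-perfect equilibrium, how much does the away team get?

187.5

By backward induction:
Round 4 (the away team proposes): the home team will accept anything ≥ 0, so the away team offers 0 and keeps 500.
Round 3 (the home team proposes): rejecting gives the away team an expected 0.5 × 500 = 250. The home team offers 250 and keeps 500 − 250 = 250.
Round 2 (the away team proposes): rejecting gives the home team an expected 0.5 × 250 = 125. The away team offers 125 and keeps 500 − 125 = 375.
Round 1 (the home team proposes): rejecting gives the away team an expected 0.5 × 375 = 187.5, so the home team offers 187.5, keeping 312.5.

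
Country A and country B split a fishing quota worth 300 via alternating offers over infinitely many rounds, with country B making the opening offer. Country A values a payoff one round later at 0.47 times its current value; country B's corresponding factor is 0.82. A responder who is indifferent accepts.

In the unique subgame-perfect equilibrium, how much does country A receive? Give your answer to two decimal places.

Let x be country B's share when country B proposes and y be country A's share when country A proposes.
Country A accepts iff offered ≥ 0.47·y, so x = 300 − 0.47y. Symmetrically y = 300 − 0.82x.
Substituting: x = 300 − 0.47(300 − 0.82x), giving x(1 − 0.82·0.47) = 300(1 − 0.47).
So x = 300 × 0.53 / 0.6146 ≈ 258.7048, and country A receives 300 − x ≈ 41.2952.

41.30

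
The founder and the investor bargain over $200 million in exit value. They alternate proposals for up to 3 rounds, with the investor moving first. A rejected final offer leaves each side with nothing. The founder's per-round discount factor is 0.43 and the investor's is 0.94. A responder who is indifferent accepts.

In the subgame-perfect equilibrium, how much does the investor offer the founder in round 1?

Round 3 (the investor proposes): rejection yields 0 for the founder; the investor offers 0 and keeps 200.
Round 2 (the founder proposes): the investor can get 200 next round, worth 0.94 × 200 = 188 now, so the founder offers 188, keeping 12.
Round 1 (the investor proposes): the founder can get 12 next round, worth 0.43 × 12 = 5.16 now, so the investor offers 5.16, keeping 194.84.

5.16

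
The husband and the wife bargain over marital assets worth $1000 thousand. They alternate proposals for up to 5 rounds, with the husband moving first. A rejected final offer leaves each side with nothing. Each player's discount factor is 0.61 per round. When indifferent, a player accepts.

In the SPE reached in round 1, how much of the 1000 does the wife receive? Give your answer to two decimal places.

326.42

By backward induction:
Round 5 (the husband proposes): the wife will accept anything ≥ 0, so the husband offers 0 and keeps 1000.
Round 4 (the wife proposes): the husband can get 1000 next round, worth 0.61 × 1000 = 610 now. The wife offers 610 and keeps 1000 − 610 = 390.
Round 3 (the husband proposes): the wife can get 390 next round, worth 0.61 × 390 = 237.9 now; the husband offers that and keeps 762.1.
Round 2 (the wife proposes): the husband can get 762.1 next round, worth 0.61 × 762.1 = 464.881 now; the wife offers that and keeps 535.119.
Round 1 (the husband proposes): the wife can get 535.119 next round, worth 0.61 × 535.119 = 326.42259 now, so the husband offers 326.42259, keeping 673.57741.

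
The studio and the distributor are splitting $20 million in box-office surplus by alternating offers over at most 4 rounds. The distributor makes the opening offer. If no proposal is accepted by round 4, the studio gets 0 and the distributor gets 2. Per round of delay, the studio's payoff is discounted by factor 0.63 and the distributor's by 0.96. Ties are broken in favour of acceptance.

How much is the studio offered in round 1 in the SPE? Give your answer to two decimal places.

Round 4 (the studio proposes): the distributor gets 2 if talks fail, so the studio offers 2 and keeps 18.
Round 3 (the distributor proposes): the studio can get 18 next round, worth 0.63 × 18 = 11.34 now, so the distributor offers 11.34, keeping 8.66.
Round 2 (the studio proposes): the distributor can get 8.66 next round, worth 0.96 × 8.66 = 8.3136 now. The studio offers 8.3136 and keeps 20 − 8.3136 = 11.6864.
Round 1 (the distributor proposes): the studio can get 11.6864 next round, worth 0.63 × 11.6864 = 7.362432 now, so the distributor offers 7.362432, keeping 12.637568.

7.36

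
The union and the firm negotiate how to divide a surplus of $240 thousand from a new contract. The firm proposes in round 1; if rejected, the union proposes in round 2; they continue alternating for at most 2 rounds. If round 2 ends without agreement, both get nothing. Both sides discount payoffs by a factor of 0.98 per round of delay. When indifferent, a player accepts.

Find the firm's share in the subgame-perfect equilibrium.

Round 2 (the union proposes): rejection yields 0 for the firm; the union offers 0 and keeps 240.
Round 1 (the firm proposes): the union can get 240 next round, worth 0.98 × 240 = 235.2 now. The firm offers 235.2 and keeps 240 − 235.2 = 4.8.

4.8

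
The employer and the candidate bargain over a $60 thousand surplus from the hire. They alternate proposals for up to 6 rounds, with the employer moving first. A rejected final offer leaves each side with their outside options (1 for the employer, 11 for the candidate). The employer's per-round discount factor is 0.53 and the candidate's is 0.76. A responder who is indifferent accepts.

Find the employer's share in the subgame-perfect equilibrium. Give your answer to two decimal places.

By backward induction:
Round 6 (the candidate proposes): the employer gets 1 if talks fail, so the candidate offers 1 and keeps 59.
Round 5 (the employer proposes): the candidate can get 59 next round, worth 0.76 × 59 = 44.84 now. The employer offers 44.84 and keeps 60 − 44.84 = 15.16.
Round 4 (the candidate proposes): the employer can get 15.16 next round, worth 0.53 × 15.16 = 8.0348 now, so the candidate offers 8.0348, keeping 51.9652.
Round 3 (the employer proposes): the candidate can get 51.9652 next round, worth 0.76 × 51.9652 = 39.493552 now; the employer offers that and keeps 20.506448.
Round 2 (the candidate proposes): the employer can get 20.506448 next round, worth 0.53 × 20.506448 = 10.86841744 now, so the candidate offers 10.86841744, keeping 49.13158256.
Round 1 (the employer proposes): the candidate can get 49.13158256 next round, worth 0.76 × 49.13158256 = 37.3400027456 now, so the employer offers 37.3400027456, keeping 22.6599972544.

22.66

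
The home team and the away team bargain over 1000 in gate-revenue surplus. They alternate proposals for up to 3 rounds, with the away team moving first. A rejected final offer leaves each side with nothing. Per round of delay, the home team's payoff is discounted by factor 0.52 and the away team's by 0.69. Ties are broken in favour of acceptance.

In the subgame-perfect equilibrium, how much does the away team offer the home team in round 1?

Round 3 (the away team proposes): the home team will accept anything ≥ 0, so the away team offers 0 and keeps 1000.
Round 2 (the home team proposes): the away team can get 1000 next round, worth 0.69 × 1000 = 690 now; the home team offers that and keeps 310.
Round 1 (the away team proposes): the home team can get 310 next round, worth 0.52 × 310 = 161.2 now. The away team offers 161.2 and keeps 1000 − 161.2 = 838.8.

161.2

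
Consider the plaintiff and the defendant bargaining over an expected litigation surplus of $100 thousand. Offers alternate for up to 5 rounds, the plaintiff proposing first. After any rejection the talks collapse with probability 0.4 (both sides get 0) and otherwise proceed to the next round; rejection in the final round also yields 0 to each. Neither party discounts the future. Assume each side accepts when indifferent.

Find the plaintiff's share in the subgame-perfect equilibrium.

67.36

Round 5 (the plaintiff proposes): the defendant will accept anything ≥ 0, so the plaintiff offers 0 and keeps 100.
Round 4 (the defendant proposes): rejecting gives the plaintiff an expected 0.6 × 100 = 60, so the defendant offers 60, keeping 40.
Round 3 (the plaintiff proposes): rejecting gives the defendant an expected 0.6 × 40 = 24. The plaintiff offers 24 and keeps 100 − 24 = 76.
Round 2 (the defendant proposes): rejecting gives the plaintiff an expected 0.6 × 76 = 45.6, so the defendant offers 45.6, keeping 54.4.
Round 1 (the plaintiff proposes): rejecting gives the defendant an expected 0.6 × 54.4 = 32.64; the plaintiff offers that and keeps 67.36.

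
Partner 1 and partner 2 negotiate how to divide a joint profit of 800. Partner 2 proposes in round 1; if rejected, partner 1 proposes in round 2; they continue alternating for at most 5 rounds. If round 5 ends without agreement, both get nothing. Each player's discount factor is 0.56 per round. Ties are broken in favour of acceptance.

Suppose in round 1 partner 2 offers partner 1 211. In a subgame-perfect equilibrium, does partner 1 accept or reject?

Work out partner 1's continuation value if the offer is rejected.
Round 5 (partner 2 proposes): rejection yields 0 for partner 1; partner 2 offers 0 and keeps 800.
Round 4 (partner 1 proposes): partner 2 can get 800 next round, worth 0.56 × 800 = 448 now. Partner 1 offers 448 and keeps 800 − 448 = 352.
Round 3 (partner 2 proposes): partner 1 can get 352 next round, worth 0.56 × 352 = 197.12 now, so partner 2 offers 197.12, keeping 602.88.
Round 2 (partner 1 proposes): partner 2 can get 602.88 next round, worth 0.56 × 602.88 = 337.6128 now, so partner 1 offers 337.6128, keeping 462.3872.
So by rejecting in round 1, partner 1 gets 462.3872 next round, worth 0.56 × 462.3872 = 258.936832 now.
Offer 211 < 258.936832, so partner 1 rejects.

Reject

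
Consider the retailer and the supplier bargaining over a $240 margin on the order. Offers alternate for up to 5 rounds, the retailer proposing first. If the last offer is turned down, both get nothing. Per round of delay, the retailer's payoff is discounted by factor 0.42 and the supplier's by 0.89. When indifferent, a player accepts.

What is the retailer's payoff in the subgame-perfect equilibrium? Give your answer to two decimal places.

Round 5 (the retailer proposes): rejection yields 0 for the supplier; the retailer offers 0 and keeps 240.
Round 4 (the supplier proposes): the retailer can get 240 next round, worth 0.42 × 240 = 100.8 now; the supplier offers that and keeps 139.2.
Round 3 (the retailer proposes): the supplier can get 139.2 next round, worth 0.89 × 139.2 = 123.888 now. The retailer offers 123.888 and keeps 240 − 123.888 = 116.112.
Round 2 (the supplier proposes): the retailer can get 116.112 next round, worth 0.42 × 116.112 = 48.76704 now, so the supplier offers 48.76704, keeping 191.23296.
Round 1 (the retailer proposes): the supplier can get 191.23296 next round, worth 0.89 × 191.23296 = 170.1973344 now, so the retailer offers 170.1973344, keeping 69.8026656.

69.80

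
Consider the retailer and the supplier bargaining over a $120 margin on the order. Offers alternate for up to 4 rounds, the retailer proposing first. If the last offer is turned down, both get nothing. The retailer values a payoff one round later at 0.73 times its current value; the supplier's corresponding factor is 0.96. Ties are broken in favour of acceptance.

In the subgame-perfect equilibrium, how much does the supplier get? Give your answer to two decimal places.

Round 4 (the supplier proposes): the retailer will accept anything ≥ 0, so the supplier offers 0 and keeps 120.
Round 3 (the retailer proposes): the supplier can get 120 next round, worth 0.96 × 120 = 115.2 now; the retailer offers that and keeps 4.8.
Round 2 (the supplier proposes): the retailer can get 4.8 next round, worth 0.73 × 4.8 = 3.504 now, so the supplier offers 3.504, keeping 116.496.
Round 1 (the retailer proposes): the supplier can get 116.496 next round, worth 0.96 × 116.496 = 111.83616 now. The retailer offers 111.83616 and keeps 120 − 111.83616 = 8.16384.

111.84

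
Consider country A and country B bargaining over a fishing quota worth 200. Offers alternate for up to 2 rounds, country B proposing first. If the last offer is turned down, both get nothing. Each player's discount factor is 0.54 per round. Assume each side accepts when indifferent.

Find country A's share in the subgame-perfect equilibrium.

Work backward from the last round.
Round 2 (country A proposes): country B will accept anything ≥ 0, so country A offers 0 and keeps 200.
Round 1 (country B proposes): country A can get 200 next round, worth 0.54 × 200 = 108 now. Country B offers 108 and keeps 200 − 108 = 92.

108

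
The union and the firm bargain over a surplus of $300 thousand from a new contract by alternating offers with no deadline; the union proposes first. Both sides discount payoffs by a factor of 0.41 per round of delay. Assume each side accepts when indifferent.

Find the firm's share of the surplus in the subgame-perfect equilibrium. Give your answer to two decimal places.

87.23

In a stationary SPE each proposer offers the other exactly their discounted continuation value.
If the union keeps x when proposing and the firm keeps y when proposing, then x = 300 − 0.41y and y = 300 − 0.41x.
Solving: x = 300(1 − 0.41) / (1 − 0.41·0.41) = 177 / 0.8319 ≈ 212.7660.
The firm gets 300 − 212.7660 ≈ 87.2340.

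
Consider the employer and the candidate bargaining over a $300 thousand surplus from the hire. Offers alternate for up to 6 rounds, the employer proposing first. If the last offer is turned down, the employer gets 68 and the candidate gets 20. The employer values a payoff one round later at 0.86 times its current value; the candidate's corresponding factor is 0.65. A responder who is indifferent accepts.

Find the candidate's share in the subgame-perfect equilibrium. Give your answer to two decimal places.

Round 6 (the candidate proposes): the employer gets 68 if talks fail, so the candidate offers 68 and keeps 232.
Round 5 (the employer proposes): the candidate can get 232 next round, worth 0.65 × 232 = 150.8 now; the employer offers that and keeps 149.2.
Round 4 (the candidate proposes): the employer can get 149.2 next round, worth 0.86 × 149.2 = 128.312 now. The candidate offers 128.312 and keeps 300 − 128.312 = 171.688.
Round 3 (the employer proposes): the candidate can get 171.688 next round, worth 0.65 × 171.688 = 111.5972 now. The employer offers 111.5972 and keeps 300 − 111.5972 = 188.4028.
Round 2 (the candidate proposes): the employer can get 188.4028 next round, worth 0.86 × 188.4028 = 162.026408 now; the candidate offers that and keeps 137.973592.
Round 1 (the employer proposes): the candidate can get 137.973592 next round, worth 0.65 × 137.973592 = 89.6828348 now. The employer offers 89.6828348 and keeps 300 − 89.6828348 = 210.3171652.

89.68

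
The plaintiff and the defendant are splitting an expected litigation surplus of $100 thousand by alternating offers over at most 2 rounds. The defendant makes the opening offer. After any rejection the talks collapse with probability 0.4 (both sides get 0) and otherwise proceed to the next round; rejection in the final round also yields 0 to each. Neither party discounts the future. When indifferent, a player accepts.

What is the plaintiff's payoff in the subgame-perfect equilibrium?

Round 2 (the plaintiff proposes): the defendant will accept anything ≥ 0, so the plaintiff offers 0 and keeps 100.
Round 1 (the defendant proposes): rejecting gives the plaintiff an expected 0.6 × 100 = 60, so the defendant offers 60, keeping 40.

60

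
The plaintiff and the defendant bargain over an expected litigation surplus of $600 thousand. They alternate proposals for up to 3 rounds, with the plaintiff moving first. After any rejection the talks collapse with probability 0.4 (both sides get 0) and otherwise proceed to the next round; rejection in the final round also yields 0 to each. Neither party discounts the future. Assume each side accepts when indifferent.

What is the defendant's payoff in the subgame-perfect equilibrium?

144

Round 3 (the plaintiff proposes): the defendant will accept anything ≥ 0, so the plaintiff offers 0 and keeps 600.
Round 2 (the defendant proposes): rejecting gives the plaintiff an expected 0.6 × 600 = 360. The defendant offers 360 and keeps 600 − 360 = 240.
Round 1 (the plaintiff proposes): rejecting gives the defendant an expected 0.6 × 240 = 144, so the plaintiff offers 144, keeping 456.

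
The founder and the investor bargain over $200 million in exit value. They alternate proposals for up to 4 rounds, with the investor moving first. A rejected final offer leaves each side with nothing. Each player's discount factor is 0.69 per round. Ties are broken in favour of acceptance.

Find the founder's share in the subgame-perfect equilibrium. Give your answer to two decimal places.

108.48

Round 4 (the founder proposes): the investor will accept anything ≥ 0, so the founder offers 0 and keeps 200.
Round 3 (the investor proposes): the founder can get 200 next round, worth 0.69 × 200 = 138 now. The investor offers 138 and keeps 200 − 138 = 62.
Round 2 (the founder proposes): the investor can get 62 next round, worth 0.69 × 62 = 42.78 now; the founder offers that and keeps 157.22.
Round 1 (the investor proposes): the founder can get 157.22 next round, worth 0.69 × 157.22 = 108.4818 now, so the investor offers 108.4818, keeping 91.5182.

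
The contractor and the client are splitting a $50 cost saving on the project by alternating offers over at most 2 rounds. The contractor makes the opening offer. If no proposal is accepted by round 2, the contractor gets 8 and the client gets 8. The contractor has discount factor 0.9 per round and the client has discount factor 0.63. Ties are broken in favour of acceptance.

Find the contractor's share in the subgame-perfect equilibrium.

23.54

Round 2 (the client proposes): the contractor gets 8 if talks fail, so the client offers 8 and keeps 42.
Round 1 (the contractor proposes): the client can get 42 next round, worth 0.63 × 42 = 26.46 now. The contractor offers 26.46 and keeps 50 − 26.46 = 23.54.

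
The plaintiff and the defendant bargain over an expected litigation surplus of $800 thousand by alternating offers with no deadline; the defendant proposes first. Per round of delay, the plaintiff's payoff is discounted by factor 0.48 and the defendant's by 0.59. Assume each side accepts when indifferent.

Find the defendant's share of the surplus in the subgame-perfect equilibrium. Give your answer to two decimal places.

580.36

In a stationary SPE each proposer offers the other exactly their discounted continuation value.
If the defendant keeps x when proposing and the plaintiff keeps y when proposing, then x = 800 − 0.48y and y = 800 − 0.59x.
Solving: x = 800(1 − 0.48) / (1 − 0.59·0.48) = 416 / 0.7168 ≈ 580.3571.
The plaintiff gets 800 − 580.3571 ≈ 219.6429.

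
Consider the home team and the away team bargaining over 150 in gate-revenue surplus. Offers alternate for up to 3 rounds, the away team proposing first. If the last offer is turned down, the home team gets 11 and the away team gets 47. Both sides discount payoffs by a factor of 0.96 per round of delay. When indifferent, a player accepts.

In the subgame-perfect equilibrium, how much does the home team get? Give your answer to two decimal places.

15.90

Round 3 (the away team proposes): the home team gets 11 if talks fail, so the away team offers 11 and keeps 139.
Round 2 (the home team proposes): the away team can get 139 next round, worth 0.96 × 139 = 133.44 now, so the home team offers 133.44, keeping 16.56.
Round 1 (the away team proposes): the home team can get 16.56 next round, worth 0.96 × 16.56 = 15.8976 now; the away team offers that and keeps 134.1024.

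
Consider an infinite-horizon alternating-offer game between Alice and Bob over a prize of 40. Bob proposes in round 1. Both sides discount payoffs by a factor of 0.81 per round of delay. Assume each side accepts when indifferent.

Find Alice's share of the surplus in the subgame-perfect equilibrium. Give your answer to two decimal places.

When Bob proposes, Alice accepts any offer worth at least 0.81 times what Alice would get by proposing next round; and vice versa.
This gives x = 40 − 0.81y and y = 40 − 0.81x, where x and y are each side's share when it proposes.
Hence (1 − 0.81·0.81)x = 40(1 − 0.81), i.e. 0.3439·x = 7.6.
x ≈ 22.0994; Alice's share is 40 − x ≈ 17.9006.

17.90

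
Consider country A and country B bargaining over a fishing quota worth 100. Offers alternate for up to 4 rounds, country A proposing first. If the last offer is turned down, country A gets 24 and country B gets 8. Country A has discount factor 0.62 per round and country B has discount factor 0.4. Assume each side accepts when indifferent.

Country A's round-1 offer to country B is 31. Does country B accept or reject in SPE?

Round 4 (country B proposes): country A gets 24 if talks fail, so country B offers 24 and keeps 76.
Round 3 (country A proposes): country B can get 76 next round, worth 0.4 × 76 = 30.4 now. Country A offers 30.4 and keeps 100 − 30.4 = 69.6.
Round 2 (country B proposes): country A can get 69.6 next round, worth 0.62 × 69.6 = 43.152 now; country B offers that and keeps 56.848.
So by rejecting in round 1, country B gets 56.848 next round, worth 0.4 × 56.848 = 22.7392 now.
Offer 31 ≥ 22.7392, so country B accepts.

Accept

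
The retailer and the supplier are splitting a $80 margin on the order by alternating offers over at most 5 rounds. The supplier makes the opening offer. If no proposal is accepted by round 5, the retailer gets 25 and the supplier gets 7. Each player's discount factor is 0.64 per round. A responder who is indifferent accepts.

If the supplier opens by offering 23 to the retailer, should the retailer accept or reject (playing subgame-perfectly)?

Reject

Round 5 (the supplier proposes): the retailer gets 25 if talks fail, so the supplier offers 25 and keeps 55.
Round 4 (the retailer proposes): the supplier can get 55 next round, worth 0.64 × 55 = 35.2 now. The retailer offers 35.2 and keeps 80 − 35.2 = 44.8.
Round 3 (the supplier proposes): the retailer can get 44.8 next round, worth 0.64 × 44.8 = 28.672 now. The supplier offers 28.672 and keeps 80 − 28.672 = 51.328.
Round 2 (the retailer proposes): the supplier can get 51.328 next round, worth 0.64 × 51.328 = 32.84992 now, so the retailer offers 32.84992, keeping 47.15008.
So by rejecting in round 1, the retailer gets 47.15008 next round, worth 0.64 × 47.15008 = 30.1760512 now.
Offer 23 < 30.1760512, so the retailer rejects.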